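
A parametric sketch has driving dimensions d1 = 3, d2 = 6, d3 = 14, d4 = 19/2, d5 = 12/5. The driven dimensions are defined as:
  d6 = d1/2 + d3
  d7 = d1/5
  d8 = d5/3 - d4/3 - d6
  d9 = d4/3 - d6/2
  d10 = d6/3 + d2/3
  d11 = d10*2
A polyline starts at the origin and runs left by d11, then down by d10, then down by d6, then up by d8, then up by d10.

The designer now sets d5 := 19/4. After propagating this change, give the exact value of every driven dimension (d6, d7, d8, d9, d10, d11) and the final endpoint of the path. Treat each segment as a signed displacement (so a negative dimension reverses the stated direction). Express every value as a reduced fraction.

d6 = 31/2
d7 = 3/5
d8 = -205/12
d9 = -55/12
d10 = 43/6
d11 = 43/3
endpoint = (-43/3, -391/12)

Apply edit: d5 := 19/4
  d6 = d1/2 + d3 = 31/2
  d7 = d1/5 = 3/5
  d8 = d5/3 - d4/3 - d6 = -205/12
  d9 = d4/3 - d6/2 = -55/12
  d10 = d6/3 + d2/3 = 43/6
  d11 = d10*2 = 43/3
Walk from origin (0, 0):
  seg 1: left by d11 = 43/3 → (-43/3, 0)
  seg 2: down by d10 = 43/6 → (-43/3, -43/6)
  seg 3: down by d6 = 31/2 → (-43/3, -68/3)
  seg 4: up by d8 = -205/12 → (-43/3, -159/4)
  seg 5: up by d10 = 43/6 → (-43/3, -391/12)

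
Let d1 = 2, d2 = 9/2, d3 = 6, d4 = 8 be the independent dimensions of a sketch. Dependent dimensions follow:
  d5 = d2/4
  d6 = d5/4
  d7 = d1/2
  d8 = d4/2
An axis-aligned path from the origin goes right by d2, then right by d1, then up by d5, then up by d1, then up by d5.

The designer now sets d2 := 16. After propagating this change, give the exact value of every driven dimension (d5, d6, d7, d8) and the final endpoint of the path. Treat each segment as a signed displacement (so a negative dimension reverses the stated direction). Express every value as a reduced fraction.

Apply edit: d2 := 16
  d5 = d2/4 = 4
  d6 = d5/4 = 1
  d7 = d1/2 = 1
  d8 = d4/2 = 4
Walk from origin (0, 0):
  seg 1: right by d2 = 16 → (16, 0)
  seg 2: right by d1 = 2 → (18, 0)
  seg 3: up by d5 = 4 → (18, 4)
  seg 4: up by d1 = 2 → (18, 6)
  seg 5: up by d5 = 4 → (18, 10)

d5 = 4
d6 = 1
d7 = 1
d8 = 4
endpoint = (18, 10)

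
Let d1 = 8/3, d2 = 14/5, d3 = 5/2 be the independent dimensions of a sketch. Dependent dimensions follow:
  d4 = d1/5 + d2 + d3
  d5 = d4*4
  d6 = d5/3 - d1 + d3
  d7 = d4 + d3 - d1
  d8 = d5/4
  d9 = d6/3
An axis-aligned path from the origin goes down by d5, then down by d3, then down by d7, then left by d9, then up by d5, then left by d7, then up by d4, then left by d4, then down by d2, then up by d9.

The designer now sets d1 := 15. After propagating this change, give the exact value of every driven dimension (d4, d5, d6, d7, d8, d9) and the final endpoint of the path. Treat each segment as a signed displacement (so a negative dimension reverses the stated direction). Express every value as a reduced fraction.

Apply edit: d1 := 15
  d4 = d1/5 + d2 + d3 = 83/10
  d5 = d4*4 = 166/5
  d6 = d5/3 - d1 + d3 = -43/30
  d7 = d4 + d3 - d1 = -21/5
  d8 = d5/4 = 83/10
  d9 = d6/3 = -43/90
Walk from origin (0, 0):
  seg 1: down by d5 = 166/5 → (0, -166/5)
  seg 2: down by d3 = 5/2 → (0, -357/10)
  seg 3: down by d7 = -21/5 → (0, -63/2)
  seg 4: left by d9 = -43/90 → (43/90, -63/2)
  seg 5: up by d5 = 166/5 → (43/90, 17/10)
  seg 6: left by d7 = -21/5 → (421/90, 17/10)
  seg 7: up by d4 = 83/10 → (421/90, 10)
  seg 8: left by d4 = 83/10 → (-163/45, 10)
  seg 9: down by d2 = 14/5 → (-163/45, 36/5)
  seg 10: up by d9 = -43/90 → (-163/45, 121/18)

d4 = 83/10
d5 = 166/5
d6 = -43/30
d7 = -21/5
d8 = 83/10
d9 = -43/90
endpoint = (-163/45, 121/18)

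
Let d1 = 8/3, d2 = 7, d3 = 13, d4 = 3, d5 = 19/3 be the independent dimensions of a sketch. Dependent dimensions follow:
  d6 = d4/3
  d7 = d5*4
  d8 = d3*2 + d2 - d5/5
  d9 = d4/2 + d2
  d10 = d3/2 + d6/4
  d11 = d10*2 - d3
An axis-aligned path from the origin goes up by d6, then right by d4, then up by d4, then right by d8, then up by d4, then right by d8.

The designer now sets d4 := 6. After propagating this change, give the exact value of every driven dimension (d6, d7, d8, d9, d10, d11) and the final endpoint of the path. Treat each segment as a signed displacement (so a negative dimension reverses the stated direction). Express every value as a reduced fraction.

Apply edit: d4 := 6
  d6 = d4/3 = 2
  d7 = d5*4 = 76/3
  d8 = d3*2 + d2 - d5/5 = 476/15
  d9 = d4/2 + d2 = 10
  d10 = d3/2 + d6/4 = 7
  d11 = d10*2 - d3 = 1
Walk from origin (0, 0):
  seg 1: up by d6 = 2 → (0, 2)
  seg 2: right by d4 = 6 → (6, 2)
  seg 3: up by d4 = 6 → (6, 8)
  seg 4: right by d8 = 476/15 → (566/15, 8)
  seg 5: up by d4 = 6 → (566/15, 14)
  seg 6: right by d8 = 476/15 → (1042/15, 14)

d6 = 2
d7 = 76/3
d8 = 476/15
d9 = 10
d10 = 7
d11 = 1
endpoint = (1042/15, 14)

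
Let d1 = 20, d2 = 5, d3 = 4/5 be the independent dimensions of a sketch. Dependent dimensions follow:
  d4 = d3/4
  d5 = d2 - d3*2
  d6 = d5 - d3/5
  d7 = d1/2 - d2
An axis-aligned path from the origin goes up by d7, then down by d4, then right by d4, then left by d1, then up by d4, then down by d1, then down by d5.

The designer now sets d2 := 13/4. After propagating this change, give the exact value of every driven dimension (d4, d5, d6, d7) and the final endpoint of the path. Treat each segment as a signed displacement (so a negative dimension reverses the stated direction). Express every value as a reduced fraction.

Apply edit: d2 := 13/4
  d4 = d3/4 = 1/5
  d5 = d2 - d3*2 = 33/20
  d6 = d5 - d3/5 = 149/100
  d7 = d1/2 - d2 = 27/4
Walk from origin (0, 0):
  seg 1: up by d7 = 27/4 → (0, 27/4)
  seg 2: down by d4 = 1/5 → (0, 131/20)
  seg 3: right by d4 = 1/5 → (1/5, 131/20)
  seg 4: left by d1 = 20 → (-99/5, 131/20)
  seg 5: up by d4 = 1/5 → (-99/5, 27/4)
  seg 6: down by d1 = 20 → (-99/5, -53/4)
  seg 7: down by d5 = 33/20 → (-99/5, -149/10)

d4 = 1/5
d5 = 33/20
d6 = 149/100
d7 = 27/4
endpoint = (-99/5, -149/10)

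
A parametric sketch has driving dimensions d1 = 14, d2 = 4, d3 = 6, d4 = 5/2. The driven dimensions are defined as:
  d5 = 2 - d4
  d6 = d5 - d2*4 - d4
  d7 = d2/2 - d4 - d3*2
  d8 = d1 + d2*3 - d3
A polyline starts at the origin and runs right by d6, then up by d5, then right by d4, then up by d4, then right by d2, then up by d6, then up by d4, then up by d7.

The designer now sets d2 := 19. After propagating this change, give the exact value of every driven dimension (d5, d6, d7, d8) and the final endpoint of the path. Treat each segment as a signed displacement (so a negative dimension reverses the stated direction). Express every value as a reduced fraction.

d5 = -1/2
d6 = -79
d7 = -5
d8 = 65
endpoint = (-115/2, -159/2)

Apply edit: d2 := 19
  d5 = 2 - d4 = -1/2
  d6 = d5 - d2*4 - d4 = -79
  d7 = d2/2 - d4 - d3*2 = -5
  d8 = d1 + d2*3 - d3 = 65
Walk from origin (0, 0):
  seg 1: right by d6 = -79 → (-79, 0)
  seg 2: up by d5 = -1/2 → (-79, -1/2)
  seg 3: right by d4 = 5/2 → (-153/2, -1/2)
  seg 4: up by d4 = 5/2 → (-153/2, 2)
  seg 5: right by d2 = 19 → (-115/2, 2)
  seg 6: up by d6 = -79 → (-115/2, -77)
  seg 7: up by d4 = 5/2 → (-115/2, -149/2)
  seg 8: up by d7 = -5 → (-115/2, -159/2)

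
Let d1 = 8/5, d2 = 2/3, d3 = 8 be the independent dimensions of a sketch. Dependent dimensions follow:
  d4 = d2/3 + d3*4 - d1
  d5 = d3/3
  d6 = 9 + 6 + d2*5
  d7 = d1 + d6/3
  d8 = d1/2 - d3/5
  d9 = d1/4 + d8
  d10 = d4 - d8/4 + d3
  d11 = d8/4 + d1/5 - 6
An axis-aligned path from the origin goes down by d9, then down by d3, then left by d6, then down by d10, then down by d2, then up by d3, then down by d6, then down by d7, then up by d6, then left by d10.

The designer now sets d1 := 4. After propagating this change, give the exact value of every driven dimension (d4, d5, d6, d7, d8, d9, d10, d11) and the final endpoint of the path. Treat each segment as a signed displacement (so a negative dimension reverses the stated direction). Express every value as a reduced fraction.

Apply edit: d1 := 4
  d4 = d2/3 + d3*4 - d1 = 254/9
  d5 = d3/3 = 8/3
  d6 = 9 + 6 + d2*5 = 55/3
  d7 = d1 + d6/3 = 91/9
  d8 = d1/2 - d3/5 = 2/5
  d9 = d1/4 + d8 = 7/5
  d10 = d4 - d8/4 + d3 = 3251/90
  d11 = d8/4 + d1/5 - 6 = -51/10
Walk from origin (0, 0):
  seg 1: down by d9 = 7/5 → (0, -7/5)
  seg 2: down by d3 = 8 → (0, -47/5)
  seg 3: left by d6 = 55/3 → (-55/3, -47/5)
  seg 4: down by d10 = 3251/90 → (-55/3, -4097/90)
  seg 5: down by d2 = 2/3 → (-55/3, -4157/90)
  seg 6: up by d3 = 8 → (-55/3, -3437/90)
  seg 7: down by d6 = 55/3 → (-55/3, -5087/90)
  seg 8: down by d7 = 91/9 → (-55/3, -1999/30)
  seg 9: up by d6 = 55/3 → (-55/3, -483/10)
  seg 10: left by d10 = 3251/90 → (-4901/90, -483/10)

d4 = 254/9
d5 = 8/3
d6 = 55/3
d7 = 91/9
d8 = 2/5
d9 = 7/5
d10 = 3251/90
d11 = -51/10
endpoint = (-4901/90, -483/10)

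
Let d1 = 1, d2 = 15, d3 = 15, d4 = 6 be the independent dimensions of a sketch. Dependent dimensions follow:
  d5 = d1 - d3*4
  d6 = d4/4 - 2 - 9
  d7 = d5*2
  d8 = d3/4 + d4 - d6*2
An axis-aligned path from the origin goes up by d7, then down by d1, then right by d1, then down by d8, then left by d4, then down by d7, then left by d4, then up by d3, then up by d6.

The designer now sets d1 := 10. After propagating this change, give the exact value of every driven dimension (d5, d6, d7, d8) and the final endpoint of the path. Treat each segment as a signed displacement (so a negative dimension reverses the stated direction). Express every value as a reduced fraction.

d5 = -50
d6 = -19/2
d7 = -100
d8 = 115/4
endpoint = (-2, -133/4)

Apply edit: d1 := 10
  d5 = d1 - d3*4 = -50
  d6 = d4/4 - 2 - 9 = -19/2
  d7 = d5*2 = -100
  d8 = d3/4 + d4 - d6*2 = 115/4
Walk from origin (0, 0):
  seg 1: up by d7 = -100 → (0, -100)
  seg 2: down by d1 = 10 → (0, -110)
  seg 3: right by d1 = 10 → (10, -110)
  seg 4: down by d8 = 115/4 → (10, -555/4)
  seg 5: left by d4 = 6 → (4, -555/4)
  seg 6: down by d7 = -100 → (4, -155/4)
  seg 7: left by d4 = 6 → (-2, -155/4)
  seg 8: up by d3 = 15 → (-2, -95/4)
  seg 9: up by d6 = -19/2 → (-2, -133/4)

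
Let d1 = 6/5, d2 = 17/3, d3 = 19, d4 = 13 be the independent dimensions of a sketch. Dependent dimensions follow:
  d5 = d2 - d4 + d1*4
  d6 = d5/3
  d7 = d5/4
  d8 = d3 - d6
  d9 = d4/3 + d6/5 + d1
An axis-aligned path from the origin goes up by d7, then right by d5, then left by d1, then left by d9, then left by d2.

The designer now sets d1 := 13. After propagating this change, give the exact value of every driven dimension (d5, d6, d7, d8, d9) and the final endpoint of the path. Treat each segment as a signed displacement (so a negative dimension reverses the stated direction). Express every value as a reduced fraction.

Apply edit: d1 := 13
  d5 = d2 - d4 + d1*4 = 134/3
  d6 = d5/3 = 134/9
  d7 = d5/4 = 67/6
  d8 = d3 - d6 = 37/9
  d9 = d4/3 + d6/5 + d1 = 914/45
Walk from origin (0, 0):
  seg 1: up by d7 = 67/6 → (0, 67/6)
  seg 2: right by d5 = 134/3 → (134/3, 67/6)
  seg 3: left by d1 = 13 → (95/3, 67/6)
  seg 4: left by d9 = 914/45 → (511/45, 67/6)
  seg 5: left by d2 = 17/3 → (256/45, 67/6)

d5 = 134/3
d6 = 134/9
d7 = 67/6
d8 = 37/9
d9 = 914/45
endpoint = (256/45, 67/6)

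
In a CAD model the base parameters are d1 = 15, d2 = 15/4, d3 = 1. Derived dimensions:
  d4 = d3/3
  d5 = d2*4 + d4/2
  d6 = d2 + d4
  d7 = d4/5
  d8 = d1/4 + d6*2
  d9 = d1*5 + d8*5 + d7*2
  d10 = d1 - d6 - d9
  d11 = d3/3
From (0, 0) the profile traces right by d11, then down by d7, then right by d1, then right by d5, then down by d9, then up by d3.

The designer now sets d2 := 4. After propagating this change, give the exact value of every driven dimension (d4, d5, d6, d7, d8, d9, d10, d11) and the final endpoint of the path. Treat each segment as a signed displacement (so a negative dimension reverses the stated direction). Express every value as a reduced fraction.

Apply edit: d2 := 4
  d4 = d3/3 = 1/3
  d5 = d2*4 + d4/2 = 97/6
  d6 = d2 + d4 = 13/3
  d7 = d4/5 = 1/15
  d8 = d1/4 + d6*2 = 149/12
  d9 = d1*5 + d8*5 + d7*2 = 8233/60
  d10 = d1 - d6 - d9 = -2531/20
  d11 = d3/3 = 1/3
Walk from origin (0, 0):
  seg 1: right by d11 = 1/3 → (1/3, 0)
  seg 2: down by d7 = 1/15 → (1/3, -1/15)
  seg 3: right by d1 = 15 → (46/3, -1/15)
  seg 4: right by d5 = 97/6 → (63/2, -1/15)
  seg 5: down by d9 = 8233/60 → (63/2, -8237/60)
  seg 6: up by d3 = 1 → (63/2, -8177/60)

d4 = 1/3
d5 = 97/6
d6 = 13/3
d7 = 1/15
d8 = 149/12
d9 = 8233/60
d10 = -2531/20
d11 = 1/3
endpoint = (63/2, -8177/60)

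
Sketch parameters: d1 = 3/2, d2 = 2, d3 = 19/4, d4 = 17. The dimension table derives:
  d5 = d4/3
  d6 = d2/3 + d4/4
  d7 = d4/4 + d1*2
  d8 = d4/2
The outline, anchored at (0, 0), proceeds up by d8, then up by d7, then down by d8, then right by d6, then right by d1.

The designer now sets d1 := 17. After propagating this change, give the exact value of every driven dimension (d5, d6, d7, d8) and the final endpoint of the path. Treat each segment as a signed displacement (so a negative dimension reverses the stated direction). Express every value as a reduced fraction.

Apply edit: d1 := 17
  d5 = d4/3 = 17/3
  d6 = d2/3 + d4/4 = 59/12
  d7 = d4/4 + d1*2 = 153/4
  d8 = d4/2 = 17/2
Walk from origin (0, 0):
  seg 1: up by d8 = 17/2 → (0, 17/2)
  seg 2: up by d7 = 153/4 → (0, 187/4)
  seg 3: down by d8 = 17/2 → (0, 153/4)
  seg 4: right by d6 = 59/12 → (59/12, 153/4)
  seg 5: right by d1 = 17 → (263/12, 153/4)

d5 = 17/3
d6 = 59/12
d7 = 153/4
d8 = 17/2
endpoint = (263/12, 153/4)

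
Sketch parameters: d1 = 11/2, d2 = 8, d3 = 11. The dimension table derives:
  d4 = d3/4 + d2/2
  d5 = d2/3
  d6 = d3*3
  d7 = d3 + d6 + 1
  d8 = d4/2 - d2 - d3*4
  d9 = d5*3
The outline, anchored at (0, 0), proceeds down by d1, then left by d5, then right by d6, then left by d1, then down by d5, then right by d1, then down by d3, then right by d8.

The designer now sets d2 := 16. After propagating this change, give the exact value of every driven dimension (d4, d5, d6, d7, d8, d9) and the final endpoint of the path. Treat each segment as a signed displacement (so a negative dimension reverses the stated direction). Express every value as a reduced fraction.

Apply edit: d2 := 16
  d4 = d3/4 + d2/2 = 43/4
  d5 = d2/3 = 16/3
  d6 = d3*3 = 33
  d7 = d3 + d6 + 1 = 45
  d8 = d4/2 - d2 - d3*4 = -437/8
  d9 = d5*3 = 16
Walk from origin (0, 0):
  seg 1: down by d1 = 11/2 → (0, -11/2)
  seg 2: left by d5 = 16/3 → (-16/3, -11/2)
  seg 3: right by d6 = 33 → (83/3, -11/2)
  seg 4: left by d1 = 11/2 → (133/6, -11/2)
  seg 5: down by d5 = 16/3 → (133/6, -65/6)
  seg 6: right by d1 = 11/2 → (83/3, -65/6)
  seg 7: down by d3 = 11 → (83/3, -131/6)
  seg 8: right by d8 = -437/8 → (-647/24, -131/6)

d4 = 43/4
d5 = 16/3
d6 = 33
d7 = 45
d8 = -437/8
d9 = 16
endpoint = (-647/24, -131/6)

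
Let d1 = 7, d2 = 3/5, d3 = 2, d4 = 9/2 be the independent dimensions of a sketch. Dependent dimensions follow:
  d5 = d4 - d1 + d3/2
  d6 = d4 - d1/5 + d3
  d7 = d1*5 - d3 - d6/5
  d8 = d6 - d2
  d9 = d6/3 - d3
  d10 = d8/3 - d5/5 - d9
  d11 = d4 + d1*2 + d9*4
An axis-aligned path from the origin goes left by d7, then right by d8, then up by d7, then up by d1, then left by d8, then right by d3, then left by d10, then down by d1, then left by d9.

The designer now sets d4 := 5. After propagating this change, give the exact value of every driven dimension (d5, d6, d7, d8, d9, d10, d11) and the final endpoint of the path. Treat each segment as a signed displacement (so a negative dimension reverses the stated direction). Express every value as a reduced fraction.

Apply edit: d4 := 5
  d5 = d4 - d1 + d3/2 = -1
  d6 = d4 - d1/5 + d3 = 28/5
  d7 = d1*5 - d3 - d6/5 = 797/25
  d8 = d6 - d2 = 5
  d9 = d6/3 - d3 = -2/15
  d10 = d8/3 - d5/5 - d9 = 2
  d11 = d4 + d1*2 + d9*4 = 277/15
Walk from origin (0, 0):
  seg 1: left by d7 = 797/25 → (-797/25, 0)
  seg 2: right by d8 = 5 → (-672/25, 0)
  seg 3: up by d7 = 797/25 → (-672/25, 797/25)
  seg 4: up by d1 = 7 → (-672/25, 972/25)
  seg 5: left by d8 = 5 → (-797/25, 972/25)
  seg 6: right by d3 = 2 → (-747/25, 972/25)
  seg 7: left by d10 = 2 → (-797/25, 972/25)
  seg 8: down by d1 = 7 → (-797/25, 797/25)
  seg 9: left by d9 = -2/15 → (-2381/75, 797/25)

d5 = -1
d6 = 28/5
d7 = 797/25
d8 = 5
d9 = -2/15
d10 = 2
d11 = 277/15
endpoint = (-2381/75, 797/25)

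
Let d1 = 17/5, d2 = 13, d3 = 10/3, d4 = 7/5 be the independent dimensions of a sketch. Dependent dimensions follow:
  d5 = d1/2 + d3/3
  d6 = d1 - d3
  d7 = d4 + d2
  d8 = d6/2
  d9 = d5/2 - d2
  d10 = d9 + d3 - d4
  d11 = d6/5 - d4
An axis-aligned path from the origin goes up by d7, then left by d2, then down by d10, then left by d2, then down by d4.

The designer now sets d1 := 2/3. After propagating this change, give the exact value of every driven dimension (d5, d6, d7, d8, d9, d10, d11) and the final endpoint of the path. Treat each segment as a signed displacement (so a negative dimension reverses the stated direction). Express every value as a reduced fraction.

Apply edit: d1 := 2/3
  d5 = d1/2 + d3/3 = 13/9
  d6 = d1 - d3 = -8/3
  d7 = d4 + d2 = 72/5
  d8 = d6/2 = -4/3
  d9 = d5/2 - d2 = -221/18
  d10 = d9 + d3 - d4 = -931/90
  d11 = d6/5 - d4 = -29/15
Walk from origin (0, 0):
  seg 1: up by d7 = 72/5 → (0, 72/5)
  seg 2: left by d2 = 13 → (-13, 72/5)
  seg 3: down by d10 = -931/90 → (-13, 2227/90)
  seg 4: left by d2 = 13 → (-26, 2227/90)
  seg 5: down by d4 = 7/5 → (-26, 2101/90)

d5 = 13/9
d6 = -8/3
d7 = 72/5
d8 = -4/3
d9 = -221/18
d10 = -931/90
d11 = -29/15
endpoint = (-26, 2101/90)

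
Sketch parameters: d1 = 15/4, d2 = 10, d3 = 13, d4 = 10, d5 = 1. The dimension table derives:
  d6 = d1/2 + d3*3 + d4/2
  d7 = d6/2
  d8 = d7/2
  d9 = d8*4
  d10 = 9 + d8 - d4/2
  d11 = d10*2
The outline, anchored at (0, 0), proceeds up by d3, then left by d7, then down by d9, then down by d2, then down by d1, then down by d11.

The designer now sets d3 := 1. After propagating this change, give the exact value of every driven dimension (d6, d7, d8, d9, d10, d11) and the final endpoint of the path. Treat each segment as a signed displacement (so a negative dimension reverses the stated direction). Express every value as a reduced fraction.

Apply edit: d3 := 1
  d6 = d1/2 + d3*3 + d4/2 = 79/8
  d7 = d6/2 = 79/16
  d8 = d7/2 = 79/32
  d9 = d8*4 = 79/8
  d10 = 9 + d8 - d4/2 = 207/32
  d11 = d10*2 = 207/16
Walk from origin (0, 0):
  seg 1: up by d3 = 1 → (0, 1)
  seg 2: left by d7 = 79/16 → (-79/16, 1)
  seg 3: down by d9 = 79/8 → (-79/16, -71/8)
  seg 4: down by d2 = 10 → (-79/16, -151/8)
  seg 5: down by d1 = 15/4 → (-79/16, -181/8)
  seg 6: down by d11 = 207/16 → (-79/16, -569/16)

d6 = 79/8
d7 = 79/16
d8 = 79/32
d9 = 79/8
d10 = 207/32
d11 = 207/16
endpoint = (-79/16, -569/16)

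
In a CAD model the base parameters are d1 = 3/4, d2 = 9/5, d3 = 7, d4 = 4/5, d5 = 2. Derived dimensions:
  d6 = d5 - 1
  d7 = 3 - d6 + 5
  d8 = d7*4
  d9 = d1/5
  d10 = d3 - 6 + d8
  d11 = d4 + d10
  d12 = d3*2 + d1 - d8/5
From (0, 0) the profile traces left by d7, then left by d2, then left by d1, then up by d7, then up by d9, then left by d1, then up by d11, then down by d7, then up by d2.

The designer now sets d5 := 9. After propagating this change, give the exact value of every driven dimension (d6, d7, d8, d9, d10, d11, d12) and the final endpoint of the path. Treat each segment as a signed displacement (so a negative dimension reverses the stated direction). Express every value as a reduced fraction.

d6 = 8
d7 = 0
d8 = 0
d9 = 3/20
d10 = 1
d11 = 9/5
d12 = 59/4
endpoint = (-33/10, 15/4)

Apply edit: d5 := 9
  d6 = d5 - 1 = 8
  d7 = 3 - d6 + 5 = 0
  d8 = d7*4 = 0
  d9 = d1/5 = 3/20
  d10 = d3 - 6 + d8 = 1
  d11 = d4 + d10 = 9/5
  d12 = d3*2 + d1 - d8/5 = 59/4
Walk from origin (0, 0):
  seg 1: left by d7 = 0 → (0, 0)
  seg 2: left by d2 = 9/5 → (-9/5, 0)
  seg 3: left by d1 = 3/4 → (-51/20, 0)
  seg 4: up by d7 = 0 → (-51/20, 0)
  seg 5: up by d9 = 3/20 → (-51/20, 3/20)
  seg 6: left by d1 = 3/4 → (-33/10, 3/20)
  seg 7: up by d11 = 9/5 → (-33/10, 39/20)
  seg 8: down by d7 = 0 → (-33/10, 39/20)
  seg 9: up by d2 = 9/5 → (-33/10, 15/4)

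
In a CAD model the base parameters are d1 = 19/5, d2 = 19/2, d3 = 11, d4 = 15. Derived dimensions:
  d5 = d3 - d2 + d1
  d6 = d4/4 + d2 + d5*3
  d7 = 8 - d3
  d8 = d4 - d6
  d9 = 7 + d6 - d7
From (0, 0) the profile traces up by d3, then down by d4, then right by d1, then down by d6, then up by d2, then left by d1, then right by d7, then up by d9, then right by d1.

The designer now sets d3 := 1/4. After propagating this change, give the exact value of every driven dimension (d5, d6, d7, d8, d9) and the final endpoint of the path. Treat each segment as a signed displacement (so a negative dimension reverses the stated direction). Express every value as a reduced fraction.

d5 = -109/20
d6 = -31/10
d7 = 31/4
d8 = 181/10
d9 = -77/20
endpoint = (231/20, -6)

Apply edit: d3 := 1/4
  d5 = d3 - d2 + d1 = -109/20
  d6 = d4/4 + d2 + d5*3 = -31/10
  d7 = 8 - d3 = 31/4
  d8 = d4 - d6 = 181/10
  d9 = 7 + d6 - d7 = -77/20
Walk from origin (0, 0):
  seg 1: up by d3 = 1/4 → (0, 1/4)
  seg 2: down by d4 = 15 → (0, -59/4)
  seg 3: right by d1 = 19/5 → (19/5, -59/4)
  seg 4: down by d6 = -31/10 → (19/5, -233/20)
  seg 5: up by d2 = 19/2 → (19/5, -43/20)
  seg 6: left by d1 = 19/5 → (0, -43/20)
  seg 7: right by d7 = 31/4 → (31/4, -43/20)
  seg 8: up by d9 = -77/20 → (31/4, -6)
  seg 9: right by d1 = 19/5 → (231/20, -6)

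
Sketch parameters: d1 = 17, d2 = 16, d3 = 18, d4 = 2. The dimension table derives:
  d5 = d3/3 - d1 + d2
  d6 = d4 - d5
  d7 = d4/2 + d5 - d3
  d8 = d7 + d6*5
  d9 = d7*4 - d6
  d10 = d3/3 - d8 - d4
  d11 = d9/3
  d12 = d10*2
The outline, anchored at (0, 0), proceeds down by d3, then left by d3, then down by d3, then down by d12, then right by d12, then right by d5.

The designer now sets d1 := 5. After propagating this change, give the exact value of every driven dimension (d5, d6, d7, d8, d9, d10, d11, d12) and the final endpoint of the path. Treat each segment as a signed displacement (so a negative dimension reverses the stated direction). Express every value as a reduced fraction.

Apply edit: d1 := 5
  d5 = d3/3 - d1 + d2 = 17
  d6 = d4 - d5 = -15
  d7 = d4/2 + d5 - d3 = 0
  d8 = d7 + d6*5 = -75
  d9 = d7*4 - d6 = 15
  d10 = d3/3 - d8 - d4 = 79
  d11 = d9/3 = 5
  d12 = d10*2 = 158
Walk from origin (0, 0):
  seg 1: down by d3 = 18 → (0, -18)
  seg 2: left by d3 = 18 → (-18, -18)
  seg 3: down by d3 = 18 → (-18, -36)
  seg 4: down by d12 = 158 → (-18, -194)
  seg 5: right by d12 = 158 → (140, -194)
  seg 6: right by d5 = 17 → (157, -194)

d5 = 17
d6 = -15
d7 = 0
d8 = -75
d9 = 15
d10 = 79
d11 = 5
d12 = 158
endpoint = (157, -194)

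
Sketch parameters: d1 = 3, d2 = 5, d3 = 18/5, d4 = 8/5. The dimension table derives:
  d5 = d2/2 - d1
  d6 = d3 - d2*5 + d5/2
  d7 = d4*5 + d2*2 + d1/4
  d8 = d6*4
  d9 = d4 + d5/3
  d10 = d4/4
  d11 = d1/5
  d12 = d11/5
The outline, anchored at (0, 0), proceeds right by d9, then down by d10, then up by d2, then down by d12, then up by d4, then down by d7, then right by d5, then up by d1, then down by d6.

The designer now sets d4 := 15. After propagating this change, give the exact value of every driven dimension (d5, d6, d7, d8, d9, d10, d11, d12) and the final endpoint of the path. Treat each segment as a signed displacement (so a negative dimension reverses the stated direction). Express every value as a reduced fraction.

d5 = -1/2
d6 = -433/20
d7 = 343/4
d8 = -433/5
d9 = 89/6
d10 = 15/4
d11 = 3/5
d12 = 3/25
endpoint = (43/3, -4497/100)

Apply edit: d4 := 15
  d5 = d2/2 - d1 = -1/2
  d6 = d3 - d2*5 + d5/2 = -433/20
  d7 = d4*5 + d2*2 + d1/4 = 343/4
  d8 = d6*4 = -433/5
  d9 = d4 + d5/3 = 89/6
  d10 = d4/4 = 15/4
  d11 = d1/5 = 3/5
  d12 = d11/5 = 3/25
Walk from origin (0, 0):
  seg 1: right by d9 = 89/6 → (89/6, 0)
  seg 2: down by d10 = 15/4 → (89/6, -15/4)
  seg 3: up by d2 = 5 → (89/6, 5/4)
  seg 4: down by d12 = 3/25 → (89/6, 113/100)
  seg 5: up by d4 = 15 → (89/6, 1613/100)
  seg 6: down by d7 = 343/4 → (89/6, -3481/50)
  seg 7: right by d5 = -1/2 → (43/3, -3481/50)
  seg 8: up by d1 = 3 → (43/3, -3331/50)
  seg 9: down by d6 = -433/20 → (43/3, -4497/100)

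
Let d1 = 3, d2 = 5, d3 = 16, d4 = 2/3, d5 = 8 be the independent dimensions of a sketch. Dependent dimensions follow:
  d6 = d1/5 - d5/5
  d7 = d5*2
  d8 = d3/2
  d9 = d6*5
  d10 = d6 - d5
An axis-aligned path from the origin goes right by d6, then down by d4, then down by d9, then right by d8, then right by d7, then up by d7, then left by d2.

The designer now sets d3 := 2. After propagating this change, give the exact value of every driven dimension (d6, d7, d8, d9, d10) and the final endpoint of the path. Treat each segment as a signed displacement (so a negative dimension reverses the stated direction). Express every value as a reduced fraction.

d6 = -1
d7 = 16
d8 = 1
d9 = -5
d10 = -9
endpoint = (11, 61/3)

Apply edit: d3 := 2
  d6 = d1/5 - d5/5 = -1
  d7 = d5*2 = 16
  d8 = d3/2 = 1
  d9 = d6*5 = -5
  d10 = d6 - d5 = -9
Walk from origin (0, 0):
  seg 1: right by d6 = -1 → (-1, 0)
  seg 2: down by d4 = 2/3 → (-1, -2/3)
  seg 3: down by d9 = -5 → (-1, 13/3)
  seg 4: right by d8 = 1 → (0, 13/3)
  seg 5: right by d7 = 16 → (16, 13/3)
  seg 6: up by d7 = 16 → (16, 61/3)
  seg 7: left by d2 = 5 → (11, 61/3)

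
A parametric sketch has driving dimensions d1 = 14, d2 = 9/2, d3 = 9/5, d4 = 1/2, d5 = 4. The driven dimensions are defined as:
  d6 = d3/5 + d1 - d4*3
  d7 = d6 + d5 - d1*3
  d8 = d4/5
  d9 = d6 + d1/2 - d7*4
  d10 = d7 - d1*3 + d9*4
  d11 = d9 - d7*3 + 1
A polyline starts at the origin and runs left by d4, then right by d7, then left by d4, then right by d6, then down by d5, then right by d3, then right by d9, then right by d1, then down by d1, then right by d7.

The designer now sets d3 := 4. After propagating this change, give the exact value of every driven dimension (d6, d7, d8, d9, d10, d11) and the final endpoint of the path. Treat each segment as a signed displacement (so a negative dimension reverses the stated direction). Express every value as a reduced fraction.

d6 = 133/10
d7 = -247/10
d8 = 1/10
d9 = 1191/10
d10 = 4097/10
d11 = 971/5
endpoint = (100, -18)

Apply edit: d3 := 4
  d6 = d3/5 + d1 - d4*3 = 133/10
  d7 = d6 + d5 - d1*3 = -247/10
  d8 = d4/5 = 1/10
  d9 = d6 + d1/2 - d7*4 = 1191/10
  d10 = d7 - d1*3 + d9*4 = 4097/10
  d11 = d9 - d7*3 + 1 = 971/5
Walk from origin (0, 0):
  seg 1: left by d4 = 1/2 → (-1/2, 0)
  seg 2: right by d7 = -247/10 → (-126/5, 0)
  seg 3: left by d4 = 1/2 → (-257/10, 0)
  seg 4: right by d6 = 133/10 → (-62/5, 0)
  seg 5: down by d5 = 4 → (-62/5, -4)
  seg 6: right by d3 = 4 → (-42/5, -4)
  seg 7: right by d9 = 1191/10 → (1107/10, -4)
  seg 8: right by d1 = 14 → (1247/10, -4)
  seg 9: down by d1 = 14 → (1247/10, -18)
  seg 10: right by d7 = -247/10 → (100, -18)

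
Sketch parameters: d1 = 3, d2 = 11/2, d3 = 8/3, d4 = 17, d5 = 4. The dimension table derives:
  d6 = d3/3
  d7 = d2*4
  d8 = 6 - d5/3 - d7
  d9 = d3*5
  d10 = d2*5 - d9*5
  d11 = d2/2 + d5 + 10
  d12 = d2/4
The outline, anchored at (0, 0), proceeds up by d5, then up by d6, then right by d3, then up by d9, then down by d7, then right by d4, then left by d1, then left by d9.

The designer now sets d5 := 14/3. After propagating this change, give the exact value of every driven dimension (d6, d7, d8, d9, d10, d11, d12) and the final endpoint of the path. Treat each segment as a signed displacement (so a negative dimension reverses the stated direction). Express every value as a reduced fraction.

Apply edit: d5 := 14/3
  d6 = d3/3 = 8/9
  d7 = d2*4 = 22
  d8 = 6 - d5/3 - d7 = -158/9
  d9 = d3*5 = 40/3
  d10 = d2*5 - d9*5 = -235/6
  d11 = d2/2 + d5 + 10 = 209/12
  d12 = d2/4 = 11/8
Walk from origin (0, 0):
  seg 1: up by d5 = 14/3 → (0, 14/3)
  seg 2: up by d6 = 8/9 → (0, 50/9)
  seg 3: right by d3 = 8/3 → (8/3, 50/9)
  seg 4: up by d9 = 40/3 → (8/3, 170/9)
  seg 5: down by d7 = 22 → (8/3, -28/9)
  seg 6: right by d4 = 17 → (59/3, -28/9)
  seg 7: left by d1 = 3 → (50/3, -28/9)
  seg 8: left by d9 = 40/3 → (10/3, -28/9)

d6 = 8/9
d7 = 22
d8 = -158/9
d9 = 40/3
d10 = -235/6
d11 = 209/12
d12 = 11/8
endpoint = (10/3, -28/9)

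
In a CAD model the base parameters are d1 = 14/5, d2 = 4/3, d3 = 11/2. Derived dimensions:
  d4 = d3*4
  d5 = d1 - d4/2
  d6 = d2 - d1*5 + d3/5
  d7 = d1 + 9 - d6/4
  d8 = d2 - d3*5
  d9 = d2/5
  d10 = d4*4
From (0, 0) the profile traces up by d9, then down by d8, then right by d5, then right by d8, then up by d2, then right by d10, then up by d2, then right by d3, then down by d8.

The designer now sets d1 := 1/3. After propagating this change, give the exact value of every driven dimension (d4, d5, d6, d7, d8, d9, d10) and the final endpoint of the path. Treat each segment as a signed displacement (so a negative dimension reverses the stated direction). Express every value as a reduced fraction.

d4 = 22
d5 = -32/3
d6 = 23/30
d7 = 1097/120
d8 = -157/6
d9 = 4/15
d10 = 88
endpoint = (170/3, 829/15)

Apply edit: d1 := 1/3
  d4 = d3*4 = 22
  d5 = d1 - d4/2 = -32/3
  d6 = d2 - d1*5 + d3/5 = 23/30
  d7 = d1 + 9 - d6/4 = 1097/120
  d8 = d2 - d3*5 = -157/6
  d9 = d2/5 = 4/15
  d10 = d4*4 = 88
Walk from origin (0, 0):
  seg 1: up by d9 = 4/15 → (0, 4/15)
  seg 2: down by d8 = -157/6 → (0, 793/30)
  seg 3: right by d5 = -32/3 → (-32/3, 793/30)
  seg 4: right by d8 = -157/6 → (-221/6, 793/30)
  seg 5: up by d2 = 4/3 → (-221/6, 833/30)
  seg 6: right by d10 = 88 → (307/6, 833/30)
  seg 7: up by d2 = 4/3 → (307/6, 291/10)
  seg 8: right by d3 = 11/2 → (170/3, 291/10)
  seg 9: down by d8 = -157/6 → (170/3, 829/15)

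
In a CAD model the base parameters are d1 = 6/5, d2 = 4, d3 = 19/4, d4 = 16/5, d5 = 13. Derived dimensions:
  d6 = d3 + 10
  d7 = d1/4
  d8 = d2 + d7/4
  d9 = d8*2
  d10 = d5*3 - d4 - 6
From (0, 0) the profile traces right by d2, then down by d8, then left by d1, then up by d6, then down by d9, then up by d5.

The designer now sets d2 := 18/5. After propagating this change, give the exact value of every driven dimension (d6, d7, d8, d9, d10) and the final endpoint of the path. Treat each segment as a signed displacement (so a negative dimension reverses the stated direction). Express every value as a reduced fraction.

Apply edit: d2 := 18/5
  d6 = d3 + 10 = 59/4
  d7 = d1/4 = 3/10
  d8 = d2 + d7/4 = 147/40
  d9 = d8*2 = 147/20
  d10 = d5*3 - d4 - 6 = 149/5
Walk from origin (0, 0):
  seg 1: right by d2 = 18/5 → (18/5, 0)
  seg 2: down by d8 = 147/40 → (18/5, -147/40)
  seg 3: left by d1 = 6/5 → (12/5, -147/40)
  seg 4: up by d6 = 59/4 → (12/5, 443/40)
  seg 5: down by d9 = 147/20 → (12/5, 149/40)
  seg 6: up by d5 = 13 → (12/5, 669/40)

d6 = 59/4
d7 = 3/10
d8 = 147/40
d9 = 147/20
d10 = 149/5
endpoint = (12/5, 669/40)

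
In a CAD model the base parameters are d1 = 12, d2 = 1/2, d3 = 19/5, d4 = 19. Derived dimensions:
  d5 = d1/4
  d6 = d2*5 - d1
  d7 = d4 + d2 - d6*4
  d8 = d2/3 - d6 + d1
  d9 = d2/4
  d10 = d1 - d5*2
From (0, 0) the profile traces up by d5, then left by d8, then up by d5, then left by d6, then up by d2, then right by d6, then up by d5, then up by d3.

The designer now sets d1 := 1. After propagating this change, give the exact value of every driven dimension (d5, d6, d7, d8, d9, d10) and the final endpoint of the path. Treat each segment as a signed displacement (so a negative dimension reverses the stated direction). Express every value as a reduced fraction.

d5 = 1/4
d6 = 3/2
d7 = 27/2
d8 = -1/3
d9 = 1/8
d10 = 1/2
endpoint = (1/3, 101/20)

Apply edit: d1 := 1
  d5 = d1/4 = 1/4
  d6 = d2*5 - d1 = 3/2
  d7 = d4 + d2 - d6*4 = 27/2
  d8 = d2/3 - d6 + d1 = -1/3
  d9 = d2/4 = 1/8
  d10 = d1 - d5*2 = 1/2
Walk from origin (0, 0):
  seg 1: up by d5 = 1/4 → (0, 1/4)
  seg 2: left by d8 = -1/3 → (1/3, 1/4)
  seg 3: up by d5 = 1/4 → (1/3, 1/2)
  seg 4: left by d6 = 3/2 → (-7/6, 1/2)
  seg 5: up by d2 = 1/2 → (-7/6, 1)
  seg 6: right by d6 = 3/2 → (1/3, 1)
  seg 7: up by d5 = 1/4 → (1/3, 5/4)
  seg 8: up by d3 = 19/5 → (1/3, 101/20)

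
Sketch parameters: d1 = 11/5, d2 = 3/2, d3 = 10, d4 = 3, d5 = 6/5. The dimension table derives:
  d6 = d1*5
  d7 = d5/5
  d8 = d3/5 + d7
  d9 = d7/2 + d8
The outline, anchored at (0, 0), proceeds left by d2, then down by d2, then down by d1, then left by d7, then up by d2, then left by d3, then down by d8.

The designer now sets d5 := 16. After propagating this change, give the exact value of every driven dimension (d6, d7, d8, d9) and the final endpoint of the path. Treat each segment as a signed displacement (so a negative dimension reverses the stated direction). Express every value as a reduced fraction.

Apply edit: d5 := 16
  d6 = d1*5 = 11
  d7 = d5/5 = 16/5
  d8 = d3/5 + d7 = 26/5
  d9 = d7/2 + d8 = 34/5
Walk from origin (0, 0):
  seg 1: left by d2 = 3/2 → (-3/2, 0)
  seg 2: down by d2 = 3/2 → (-3/2, -3/2)
  seg 3: down by d1 = 11/5 → (-3/2, -37/10)
  seg 4: left by d7 = 16/5 → (-47/10, -37/10)
  seg 5: up by d2 = 3/2 → (-47/10, -11/5)
  seg 6: left by d3 = 10 → (-147/10, -11/5)
  seg 7: down by d8 = 26/5 → (-147/10, -37/5)

d6 = 11
d7 = 16/5
d8 = 26/5
d9 = 34/5
endpoint = (-147/10, -37/5)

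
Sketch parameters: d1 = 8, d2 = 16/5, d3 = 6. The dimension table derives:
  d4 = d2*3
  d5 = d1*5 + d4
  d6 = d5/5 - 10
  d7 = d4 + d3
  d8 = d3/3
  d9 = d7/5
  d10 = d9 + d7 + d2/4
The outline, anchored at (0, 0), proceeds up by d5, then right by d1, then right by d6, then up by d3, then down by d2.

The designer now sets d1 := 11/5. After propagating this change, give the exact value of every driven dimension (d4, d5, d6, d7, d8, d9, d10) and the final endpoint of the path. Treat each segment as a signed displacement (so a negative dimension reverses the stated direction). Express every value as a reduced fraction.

Apply edit: d1 := 11/5
  d4 = d2*3 = 48/5
  d5 = d1*5 + d4 = 103/5
  d6 = d5/5 - 10 = -147/25
  d7 = d4 + d3 = 78/5
  d8 = d3/3 = 2
  d9 = d7/5 = 78/25
  d10 = d9 + d7 + d2/4 = 488/25
Walk from origin (0, 0):
  seg 1: up by d5 = 103/5 → (0, 103/5)
  seg 2: right by d1 = 11/5 → (11/5, 103/5)
  seg 3: right by d6 = -147/25 → (-92/25, 103/5)
  seg 4: up by d3 = 6 → (-92/25, 133/5)
  seg 5: down by d2 = 16/5 → (-92/25, 117/5)

d4 = 48/5
d5 = 103/5
d6 = -147/25
d7 = 78/5
d8 = 2
d9 = 78/25
d10 = 488/25
endpoint = (-92/25, 117/5)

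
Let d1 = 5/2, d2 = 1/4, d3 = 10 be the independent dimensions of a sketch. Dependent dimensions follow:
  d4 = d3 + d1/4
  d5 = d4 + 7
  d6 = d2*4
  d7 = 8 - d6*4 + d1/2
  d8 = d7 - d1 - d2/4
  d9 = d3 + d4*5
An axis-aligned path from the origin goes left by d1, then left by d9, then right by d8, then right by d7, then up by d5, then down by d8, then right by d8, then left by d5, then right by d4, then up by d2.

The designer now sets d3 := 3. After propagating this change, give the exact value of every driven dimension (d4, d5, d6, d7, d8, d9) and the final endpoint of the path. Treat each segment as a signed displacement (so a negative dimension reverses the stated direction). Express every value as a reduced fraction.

d4 = 29/8
d5 = 85/8
d6 = 1
d7 = 21/4
d8 = 43/16
d9 = 169/8
endpoint = (-20, 131/16)

Apply edit: d3 := 3
  d4 = d3 + d1/4 = 29/8
  d5 = d4 + 7 = 85/8
  d6 = d2*4 = 1
  d7 = 8 - d6*4 + d1/2 = 21/4
  d8 = d7 - d1 - d2/4 = 43/16
  d9 = d3 + d4*5 = 169/8
Walk from origin (0, 0):
  seg 1: left by d1 = 5/2 → (-5/2, 0)
  seg 2: left by d9 = 169/8 → (-189/8, 0)
  seg 3: right by d8 = 43/16 → (-335/16, 0)
  seg 4: right by d7 = 21/4 → (-251/16, 0)
  seg 5: up by d5 = 85/8 → (-251/16, 85/8)
  seg 6: down by d8 = 43/16 → (-251/16, 127/16)
  seg 7: right by d8 = 43/16 → (-13, 127/16)
  seg 8: left by d5 = 85/8 → (-189/8, 127/16)
  seg 9: right by d4 = 29/8 → (-20, 127/16)
  seg 10: up by d2 = 1/4 → (-20, 131/16)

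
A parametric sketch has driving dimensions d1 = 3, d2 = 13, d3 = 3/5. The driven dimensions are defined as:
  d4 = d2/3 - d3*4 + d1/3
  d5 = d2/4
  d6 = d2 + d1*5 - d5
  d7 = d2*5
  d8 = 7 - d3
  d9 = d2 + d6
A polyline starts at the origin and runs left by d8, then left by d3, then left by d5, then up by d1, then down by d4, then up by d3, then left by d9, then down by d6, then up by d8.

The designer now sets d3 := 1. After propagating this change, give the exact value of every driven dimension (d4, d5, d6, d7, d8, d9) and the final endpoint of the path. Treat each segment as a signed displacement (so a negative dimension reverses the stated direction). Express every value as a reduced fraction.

Apply edit: d3 := 1
  d4 = d2/3 - d3*4 + d1/3 = 4/3
  d5 = d2/4 = 13/4
  d6 = d2 + d1*5 - d5 = 99/4
  d7 = d2*5 = 65
  d8 = 7 - d3 = 6
  d9 = d2 + d6 = 151/4
Walk from origin (0, 0):
  seg 1: left by d8 = 6 → (-6, 0)
  seg 2: left by d3 = 1 → (-7, 0)
  seg 3: left by d5 = 13/4 → (-41/4, 0)
  seg 4: up by d1 = 3 → (-41/4, 3)
  seg 5: down by d4 = 4/3 → (-41/4, 5/3)
  seg 6: up by d3 = 1 → (-41/4, 8/3)
  seg 7: left by d9 = 151/4 → (-48, 8/3)
  seg 8: down by d6 = 99/4 → (-48, -265/12)
  seg 9: up by d8 = 6 → (-48, -193/12)

d4 = 4/3
d5 = 13/4
d6 = 99/4
d7 = 65
d8 = 6
d9 = 151/4
endpoint = (-48, -193/12)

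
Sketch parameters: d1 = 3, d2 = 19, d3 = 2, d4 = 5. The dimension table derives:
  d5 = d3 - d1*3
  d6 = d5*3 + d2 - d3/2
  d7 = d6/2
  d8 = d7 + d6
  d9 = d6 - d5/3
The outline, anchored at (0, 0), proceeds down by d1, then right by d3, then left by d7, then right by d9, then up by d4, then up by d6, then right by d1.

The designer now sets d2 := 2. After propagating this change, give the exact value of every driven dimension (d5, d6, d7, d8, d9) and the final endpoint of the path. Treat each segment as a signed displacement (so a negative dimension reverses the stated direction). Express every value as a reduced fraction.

Apply edit: d2 := 2
  d5 = d3 - d1*3 = -7
  d6 = d5*3 + d2 - d3/2 = -20
  d7 = d6/2 = -10
  d8 = d7 + d6 = -30
  d9 = d6 - d5/3 = -53/3
Walk from origin (0, 0):
  seg 1: down by d1 = 3 → (0, -3)
  seg 2: right by d3 = 2 → (2, -3)
  seg 3: left by d7 = -10 → (12, -3)
  seg 4: right by d9 = -53/3 → (-17/3, -3)
  seg 5: up by d4 = 5 → (-17/3, 2)
  seg 6: up by d6 = -20 → (-17/3, -18)
  seg 7: right by d1 = 3 → (-8/3, -18)

d5 = -7
d6 = -20
d7 = -10
d8 = -30
d9 = -53/3
endpoint = (-8/3, -18)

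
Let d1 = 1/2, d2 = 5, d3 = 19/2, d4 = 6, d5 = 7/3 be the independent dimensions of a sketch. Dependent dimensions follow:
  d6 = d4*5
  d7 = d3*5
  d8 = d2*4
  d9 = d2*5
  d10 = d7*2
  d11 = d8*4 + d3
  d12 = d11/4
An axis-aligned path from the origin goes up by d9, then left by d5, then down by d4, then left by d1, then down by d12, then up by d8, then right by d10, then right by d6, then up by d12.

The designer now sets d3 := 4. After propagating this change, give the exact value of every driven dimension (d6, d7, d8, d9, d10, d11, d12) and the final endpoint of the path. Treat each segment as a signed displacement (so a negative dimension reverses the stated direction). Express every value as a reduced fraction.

d6 = 30
d7 = 20
d8 = 20
d9 = 25
d10 = 40
d11 = 84
d12 = 21
endpoint = (403/6, 39)

Apply edit: d3 := 4
  d6 = d4*5 = 30
  d7 = d3*5 = 20
  d8 = d2*4 = 20
  d9 = d2*5 = 25
  d10 = d7*2 = 40
  d11 = d8*4 + d3 = 84
  d12 = d11/4 = 21
Walk from origin (0, 0):
  seg 1: up by d9 = 25 → (0, 25)
  seg 2: left by d5 = 7/3 → (-7/3, 25)
  seg 3: down by d4 = 6 → (-7/3, 19)
  seg 4: left by d1 = 1/2 → (-17/6, 19)
  seg 5: down by d12 = 21 → (-17/6, -2)
  seg 6: up by d8 = 20 → (-17/6, 18)
  seg 7: right by d10 = 40 → (223/6, 18)
  seg 8: right by d6 = 30 → (403/6, 18)
  seg 9: up by d12 = 21 → (403/6, 39)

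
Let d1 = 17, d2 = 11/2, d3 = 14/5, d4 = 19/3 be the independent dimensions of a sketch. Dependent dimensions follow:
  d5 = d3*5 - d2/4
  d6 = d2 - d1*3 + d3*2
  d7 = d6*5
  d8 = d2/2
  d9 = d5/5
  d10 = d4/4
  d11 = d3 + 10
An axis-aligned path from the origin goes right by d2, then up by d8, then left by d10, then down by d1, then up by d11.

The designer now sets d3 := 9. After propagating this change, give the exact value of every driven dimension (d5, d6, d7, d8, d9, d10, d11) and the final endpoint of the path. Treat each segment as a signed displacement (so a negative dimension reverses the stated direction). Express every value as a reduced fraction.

d5 = 349/8
d6 = -55/2
d7 = -275/2
d8 = 11/4
d9 = 349/40
d10 = 19/12
d11 = 19
endpoint = (47/12, 19/4)

Apply edit: d3 := 9
  d5 = d3*5 - d2/4 = 349/8
  d6 = d2 - d1*3 + d3*2 = -55/2
  d7 = d6*5 = -275/2
  d8 = d2/2 = 11/4
  d9 = d5/5 = 349/40
  d10 = d4/4 = 19/12
  d11 = d3 + 10 = 19
Walk from origin (0, 0):
  seg 1: right by d2 = 11/2 → (11/2, 0)
  seg 2: up by d8 = 11/4 → (11/2, 11/4)
  seg 3: left by d10 = 19/12 → (47/12, 11/4)
  seg 4: down by d1 = 17 → (47/12, -57/4)
  seg 5: up by d11 = 19 → (47/12, 19/4)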